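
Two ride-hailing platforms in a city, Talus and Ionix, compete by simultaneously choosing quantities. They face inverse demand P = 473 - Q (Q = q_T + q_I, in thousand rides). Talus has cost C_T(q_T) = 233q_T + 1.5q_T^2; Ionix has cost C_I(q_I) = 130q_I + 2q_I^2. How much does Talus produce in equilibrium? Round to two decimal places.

37.83

Talus's profit: π_T = (473 - Q)q_T - (233q_T + (3/2)q_T²). Setting ∂π_T/∂q_T = 0: 240 - 5q_T - (q_I) = 0.
Ionix's profit: π_I = (473 - Q)q_I - (130q_I + 2q_I²). Setting ∂π_I/∂q_I = 0: 343 - 6q_I - (q_T) = 0.
So q_T = (240 - q_I)/5 and q_I = (343 - q_T)/6.
Solving the pair: q_T = 1097/29, q_I = 1475/29.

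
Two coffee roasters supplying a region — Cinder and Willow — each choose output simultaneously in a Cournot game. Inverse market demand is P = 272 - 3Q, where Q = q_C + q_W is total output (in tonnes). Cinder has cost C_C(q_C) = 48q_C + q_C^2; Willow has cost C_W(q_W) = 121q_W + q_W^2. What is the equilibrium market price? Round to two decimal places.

Cinder's profit: π_C = (272 - 3Q)q_C - (48q_C + q_C²). Setting ∂π_C/∂q_C = 0: 224 - 8q_C - 3(q_W) = 0.
Willow's profit: π_W = (272 - 3Q)q_W - (121q_W + q_W²). Setting ∂π_W/∂q_W = 0: 151 - 8q_W - 3(q_C) = 0.
Rearranging gives the reaction functions q_C = (224 - 3q_W)/8 and q_W = (151 - 3q_C)/8.
Substituting one into the other gives q_C = 1339/55 and q_W = 536/55.
Total output Q = 375/11, so price P = 272 - 3·(375/11) = 1867/11.

169.73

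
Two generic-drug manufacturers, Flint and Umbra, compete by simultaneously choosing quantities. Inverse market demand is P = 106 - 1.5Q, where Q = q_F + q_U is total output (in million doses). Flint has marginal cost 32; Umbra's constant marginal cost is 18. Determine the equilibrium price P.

52

Flint's profit: π_F = (106 - 1.5Q)q_F - (32q_F). Setting ∂π_F/∂q_F = 0: 74 - 3q_F - (3/2)(q_U) = 0.
Umbra's profit: π_U = (106 - 1.5Q)q_U - (18q_U). Setting ∂π_U/∂q_U = 0: 88 - 3q_U - (3/2)(q_F) = 0.
So q_F = (74 - (3/2)q_U)/3 and q_U = (88 - (3/2)q_F)/3.
Substituting one into the other gives q_F = 40/3 and q_U = 68/3.
Total output Q = 36, so price P = 106 - (3/2)·36 = 52.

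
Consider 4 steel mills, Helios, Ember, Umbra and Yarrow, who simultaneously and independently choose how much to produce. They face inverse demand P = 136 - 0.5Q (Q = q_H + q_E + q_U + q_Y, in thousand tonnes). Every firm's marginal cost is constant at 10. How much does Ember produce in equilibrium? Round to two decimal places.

Each firm earns π_i = (136 - 0.5Q)q_i - 10q_i.
First-order condition (treating rivals' output as given): 126 - q_i - (1/2)·Σ_{j≠i} q_j = 0.
By symmetry each firm produces the same amount; substituting Σ_{j≠i} q_j = 3q_i yields q_i = 126/(5/2) = 252/5.

50.40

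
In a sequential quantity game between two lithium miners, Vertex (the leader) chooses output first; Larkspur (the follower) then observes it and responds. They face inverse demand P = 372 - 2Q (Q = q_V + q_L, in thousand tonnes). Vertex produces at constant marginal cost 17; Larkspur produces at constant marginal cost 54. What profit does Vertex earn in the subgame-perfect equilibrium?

9604

Solve by backward induction. Given q_V, the follower Larkspur maximises π_L = (372 - 2q_V - 2q_L)q_L - 54q_L.
Setting the follower's marginal profit to zero, 318 - 2q_V - 4q_L = 0, i.e. q_L = (318 - 2q_V)/4.
The leader anticipates this reaction. Substituting into P = 372 - 2Q gives P = 213 - q_V, so π_V = (213 - q_V)q_V - 17q_V.
Maximising: ∂π_V/∂q_V = 196 - 2q_V = 0, giving q_V = 98.
Then q_L = (318 - 2·98)/4 = 61/2.
Price P = 372 - 2·(257/2) = 115.
Vertex's profit: (115 - 17)·98 = 9604.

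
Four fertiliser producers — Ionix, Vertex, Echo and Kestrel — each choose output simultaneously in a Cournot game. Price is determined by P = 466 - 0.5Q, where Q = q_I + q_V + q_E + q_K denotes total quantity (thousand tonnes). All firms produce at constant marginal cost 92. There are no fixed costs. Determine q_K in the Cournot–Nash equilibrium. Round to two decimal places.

149.60

Each firm earns π_i = (466 - 0.5Q)q_i - 92q_i.
Setting ∂π_i/∂q_i = 0 with rivals' quantities fixed: 374 - q_i - (1/2)·Σ_{j≠i} q_j = 0.
By symmetry each firm produces the same amount; substituting Σ_{j≠i} q_j = 3q_i yields q_i = 374/(5/2) = 748/5.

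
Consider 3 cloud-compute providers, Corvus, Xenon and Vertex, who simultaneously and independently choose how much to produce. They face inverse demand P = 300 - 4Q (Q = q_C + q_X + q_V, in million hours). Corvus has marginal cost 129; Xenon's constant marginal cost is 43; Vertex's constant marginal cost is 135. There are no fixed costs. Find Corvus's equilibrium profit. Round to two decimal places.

129.39

Corvus's profit: π_C = (300 - 4Q)q_C - (129q_C). Setting ∂π_C/∂q_C = 0: 171 - 8q_C - 4(q_X + q_V) = 0.
Xenon's first-order condition: 257 - 8q_X - 4(q_C + q_V) = 0.
Vertex's profit: π_V = (300 - 4Q)q_V - (135q_V). Setting ∂π_V/∂q_V = 0: 165 - 8q_V - 4(q_C + q_X) = 0.
Adding the 3 conditions: 593 − 8Q − 8Q = 0, i.e. Q = 593/16.
Back-substituting: q_C = (171 − 593/4)/4 = 91/16, q_X = (257 − 593/4)/4 = 435/16, q_V = (165 − 593/4)/4 = 67/16.
Price P = 300 - 4·(593/16) = 607/4.
Corvus's profit: (607/4 - 129)·(91/16) = 129.3906.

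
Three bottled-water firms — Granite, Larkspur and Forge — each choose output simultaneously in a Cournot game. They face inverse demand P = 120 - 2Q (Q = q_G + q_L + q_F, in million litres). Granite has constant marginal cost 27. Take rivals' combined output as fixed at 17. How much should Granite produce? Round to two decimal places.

With rivals' combined output fixed at 17, Granite's profit is π_G = (120 - 2·17 - 2q_G)q_G - (27q_G) = (86 - 2q_G)q_G - (27q_G).
∂π_G/∂q_G = 59 - 4q_G = 0, so q_G = 59/4.

14.75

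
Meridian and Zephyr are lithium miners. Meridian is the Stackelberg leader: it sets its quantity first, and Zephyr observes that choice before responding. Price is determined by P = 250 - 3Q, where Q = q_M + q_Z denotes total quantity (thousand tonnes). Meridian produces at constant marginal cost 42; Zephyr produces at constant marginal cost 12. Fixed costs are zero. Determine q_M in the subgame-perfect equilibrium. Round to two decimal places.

29.67

Solve by backward induction. Given q_M, the follower Zephyr maximises π_Z = (250 - 3q_M - 3q_Z)q_Z - 12q_Z.
Follower FOC: 238 - 3q_M - 6q_Z = 0, so q_Z(q_M) = (238 - 3q_M)/6.
Meridian substitutes q_Z(q_M) into its own profit: π_M = q_M(250 - 3q_M - (238 - 3q_M)/2) - 42q_M = (131 - (3/2)q_M)q_M - 42q_M.
Maximising: ∂π_M/∂q_M = 89 - 3q_M = 0, giving q_M = 89/3.
Then q_Z = (238 - 3·(89/3))/6 = 149/6.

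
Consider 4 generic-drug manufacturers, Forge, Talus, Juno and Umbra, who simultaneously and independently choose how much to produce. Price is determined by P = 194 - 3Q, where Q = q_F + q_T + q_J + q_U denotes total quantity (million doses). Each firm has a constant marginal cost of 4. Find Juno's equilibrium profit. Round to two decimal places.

481.33

Each firm earns π_i = (194 - 3Q)q_i - 4q_i.
Setting ∂π_i/∂q_i = 0 with rivals' quantities fixed: 190 - 6q_i - 3·Σ_{j≠i} q_j = 0.
By symmetry each firm produces the same amount; substituting Σ_{j≠i} q_j = 3q_i yields q_i = 190/15 = 38/3.
Price P = 194 - 3·(152/3) = 42.
Juno's profit: (42 - 4)·(38/3) = 1444/3.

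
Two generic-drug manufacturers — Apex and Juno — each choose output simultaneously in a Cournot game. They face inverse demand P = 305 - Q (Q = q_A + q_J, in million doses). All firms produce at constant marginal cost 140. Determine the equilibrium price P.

A representative firm's profit is π_i = q_i(305 - Q) - 140q_i.
Setting ∂π_i/∂q_i = 0 with rivals' quantities fixed: 165 - 2q_i - q_j = 0.
With identical firms every q_j equals q_i, so q_j = q_i and 165 = 3q_i, giving q_i = 55.
Total output Q = 110, so price P = 305 - 110 = 195.

195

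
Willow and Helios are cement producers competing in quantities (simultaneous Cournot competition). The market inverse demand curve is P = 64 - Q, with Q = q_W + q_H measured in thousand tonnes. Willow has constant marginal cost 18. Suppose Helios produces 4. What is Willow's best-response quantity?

21

With the rival's output fixed at 4, Willow's profit is π_W = (64 - 4 - q_W)q_W - (18q_W) = (60 - q_W)q_W - (18q_W).
∂π_W/∂q_W = 42 - 2q_W = 0, so q_W = 21.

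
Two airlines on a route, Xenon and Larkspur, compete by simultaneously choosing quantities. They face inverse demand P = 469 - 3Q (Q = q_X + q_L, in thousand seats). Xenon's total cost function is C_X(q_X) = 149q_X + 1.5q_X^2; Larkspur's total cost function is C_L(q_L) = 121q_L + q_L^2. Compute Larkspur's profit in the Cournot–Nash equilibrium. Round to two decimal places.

4754.43

Xenon's profit: π_X = (469 - 3Q)q_X - (149q_X + (3/2)q_X²). Setting ∂π_X/∂q_X = 0: 320 - 9q_X - 3(q_L) = 0.
Larkspur's first-order condition: 348 - 8q_L - 3(q_X) = 0.
Rearranging gives the reaction functions q_X = (320 - 3q_L)/9 and q_L = (348 - 3q_X)/8.
Substituting one into the other gives q_X = 1516/63 and q_L = 724/21.
Price P = 469 - 3·58.5397 = 293.3810.
Larkspur's profit: 293.3810·(724/21) - 121·(724/21) - (724/21)² = 4754.4308.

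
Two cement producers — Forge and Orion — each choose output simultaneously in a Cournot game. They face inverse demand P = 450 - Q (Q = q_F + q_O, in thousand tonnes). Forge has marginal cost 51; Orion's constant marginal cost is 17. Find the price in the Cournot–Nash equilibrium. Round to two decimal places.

172.67

Forge's profit: π_F = (450 - Q)q_F - (51q_F). Setting ∂π_F/∂q_F = 0: 399 - 2q_F - (q_O) = 0.
Orion's first-order condition: 433 - 2q_O - (q_F) = 0.
So q_F = (399 - q_O)/2 and q_O = (433 - q_F)/2.
Solving the pair: q_F = 365/3, q_O = 467/3.
Total output Q = 832/3, so price P = 450 - 832/3 = 518/3.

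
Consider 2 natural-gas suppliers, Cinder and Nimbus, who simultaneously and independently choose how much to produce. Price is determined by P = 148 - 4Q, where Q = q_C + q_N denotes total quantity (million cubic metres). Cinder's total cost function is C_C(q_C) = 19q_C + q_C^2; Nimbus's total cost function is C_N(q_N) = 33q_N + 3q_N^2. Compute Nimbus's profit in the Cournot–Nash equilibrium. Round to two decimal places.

182.99

Cinder's profit: π_C = (148 - 4Q)q_C - (19q_C + q_C²). Setting ∂π_C/∂q_C = 0: 129 - 10q_C - 4(q_N) = 0.
Nimbus's first-order condition: 115 - 14q_N - 4(q_C) = 0.
So q_C = (129 - 4q_N)/10 and q_N = (115 - 4q_C)/14.
Solving the pair: q_C = 673/62, q_N = 317/62.
Price P = 148 - 4·(495/31) = 84.1290.
Nimbus's profit: 84.1290·(317/62) - 33·(317/62) - 3(317/62)² = 182.9925.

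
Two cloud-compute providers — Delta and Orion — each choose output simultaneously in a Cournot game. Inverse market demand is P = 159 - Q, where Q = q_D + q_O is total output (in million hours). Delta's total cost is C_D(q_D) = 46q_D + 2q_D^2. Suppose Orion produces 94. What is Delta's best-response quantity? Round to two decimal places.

With the rival's output fixed at 94, Delta's profit is π_D = (159 - 94 - q_D)q_D - (46q_D + 2q_D²) = (65 - q_D)q_D - (46q_D + 2q_D²).
∂π_D/∂q_D = 19 - 6q_D = 0, so q_D = 19/6.

3.17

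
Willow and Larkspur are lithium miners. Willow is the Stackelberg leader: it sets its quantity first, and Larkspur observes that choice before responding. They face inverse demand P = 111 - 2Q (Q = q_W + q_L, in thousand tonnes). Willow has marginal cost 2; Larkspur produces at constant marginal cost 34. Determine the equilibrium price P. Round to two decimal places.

37.25

Solve by backward induction. Given q_W, the follower Larkspur maximises π_L = (111 - 2q_W - 2q_L)q_L - 34q_L.
Setting the follower's marginal profit to zero, 77 - 2q_W - 4q_L = 0, i.e. q_L = (77 - 2q_W)/4.
The leader anticipates this reaction. Substituting into P = 111 - 2Q gives P = 145/2 - q_W, so π_W = (145/2 - q_W)q_W - 2q_W.
Leader FOC: 141/2 - 2q_W = 0, so q_W = 141/4.
Then q_L = (77 - 2·(141/4))/4 = 13/8.
Total output Q = 295/8, so price P = 111 - 2·(295/8) = 149/4.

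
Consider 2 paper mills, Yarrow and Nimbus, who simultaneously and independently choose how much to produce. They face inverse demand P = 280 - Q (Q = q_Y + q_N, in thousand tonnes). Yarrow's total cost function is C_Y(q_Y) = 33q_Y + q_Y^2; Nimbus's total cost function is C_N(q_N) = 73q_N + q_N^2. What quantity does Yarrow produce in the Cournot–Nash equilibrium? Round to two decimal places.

Yarrow's profit: π_Y = (280 - Q)q_Y - (33q_Y + q_Y²). Setting ∂π_Y/∂q_Y = 0: 247 - 4q_Y - (q_N) = 0.
Nimbus's profit: π_N = (280 - Q)q_N - (73q_N + q_N²). Setting ∂π_N/∂q_N = 0: 207 - 4q_N - (q_Y) = 0.
Rearranging gives the reaction functions q_Y = (247 - q_N)/4 and q_N = (207 - q_Y)/4.
Substituting one into the other gives q_Y = 781/15 and q_N = 581/15.

52.07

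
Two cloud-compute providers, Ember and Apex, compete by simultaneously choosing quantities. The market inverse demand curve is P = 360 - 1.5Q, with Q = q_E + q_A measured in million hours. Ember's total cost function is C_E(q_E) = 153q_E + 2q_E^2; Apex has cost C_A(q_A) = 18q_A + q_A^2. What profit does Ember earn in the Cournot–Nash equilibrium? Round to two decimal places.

Ember's profit: π_E = (360 - 1.5Q)q_E - (153q_E + 2q_E²). Setting ∂π_E/∂q_E = 0: 207 - 7q_E - (3/2)(q_A) = 0.
Apex's profit: π_A = (360 - 1.5Q)q_A - (18q_A + q_A²). Setting ∂π_A/∂q_A = 0: 342 - 5q_A - (3/2)(q_E) = 0.
Best responses: q_E = (207 - (3/2)q_A)/7, q_A = (342 - (3/2)q_E)/5.
Substituting one into the other gives q_E = 15.9389 and q_A = 63.6183.
Price P = 360 - (3/2)·79.5573 = 240.6641.
Ember's profit: 240.6641·15.9389 - 153·15.9389 - 2·15.9389² = 889.1734.

889.17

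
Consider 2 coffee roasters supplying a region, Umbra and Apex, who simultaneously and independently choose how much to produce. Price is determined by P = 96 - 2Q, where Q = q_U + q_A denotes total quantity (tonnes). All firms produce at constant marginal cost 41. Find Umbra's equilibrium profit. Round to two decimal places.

168.06

Each firm earns π_i = (96 - 2Q)q_i - 41q_i.
First-order condition (treating rivals' output as given): 55 - 4q_i - 2q_j = 0.
With identical firms every q_j equals q_i, so q_j = q_i and 55 = 6q_i, giving q_i = 55/6.
Price P = 96 - 2·(55/3) = 178/3.
Umbra's profit: (178/3 - 41)·(55/6) = 168.0556.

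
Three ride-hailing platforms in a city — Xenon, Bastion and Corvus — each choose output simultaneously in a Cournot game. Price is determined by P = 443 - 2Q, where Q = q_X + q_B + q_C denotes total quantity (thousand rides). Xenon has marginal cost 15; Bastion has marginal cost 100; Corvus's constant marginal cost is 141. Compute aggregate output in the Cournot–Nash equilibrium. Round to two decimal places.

134.13

Xenon's profit: π_X = (443 - 2Q)q_X - (15q_X). Setting ∂π_X/∂q_X = 0: 428 - 4q_X - 2(q_B + q_C) = 0.
Bastion's profit: π_B = (443 - 2Q)q_B - (100q_B). Setting ∂π_B/∂q_B = 0: 343 - 4q_B - 2(q_X + q_C) = 0.
Corvus's profit: π_C = (443 - 2Q)q_C - (141q_C). Setting ∂π_C/∂q_C = 0: 302 - 4q_C - 2(q_X + q_B) = 0.
Adding the 3 conditions: 1073 − 4Q − 4Q = 0, i.e. Q = 1073/8.
Back-substituting: q_X = (428 − 1073/4)/2 = 639/8, q_B = (343 − 1073/4)/2 = 299/8, q_C = (302 − 1073/4)/2 = 135/8.
Total output Q = 639/8 + 299/8 + 135/8 = 1073/8.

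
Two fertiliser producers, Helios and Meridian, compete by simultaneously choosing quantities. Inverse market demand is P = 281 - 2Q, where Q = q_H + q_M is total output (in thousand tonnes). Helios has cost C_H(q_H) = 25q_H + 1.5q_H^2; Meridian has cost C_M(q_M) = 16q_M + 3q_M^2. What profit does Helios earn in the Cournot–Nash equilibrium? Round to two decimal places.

Helios's profit: π_H = (281 - 2Q)q_H - (25q_H + (3/2)q_H²). Setting ∂π_H/∂q_H = 0: 256 - 7q_H - 2(q_M) = 0.
Meridian's profit: π_M = (281 - 2Q)q_M - (16q_M + 3q_M²). Setting ∂π_M/∂q_M = 0: 265 - 10q_M - 2(q_H) = 0.
Rearranging gives the reaction functions q_H = (256 - 2q_M)/7 and q_M = (265 - 2q_H)/10.
Solving the pair: q_H = 1015/33, q_M = 1343/66.
Price P = 281 - 2·51.1061 = 178.7879.
Helios's profit: 178.7879·(1015/33) - 25·(1015/33) - (3/2)(1015/33)² = 3311.0996.

3311.10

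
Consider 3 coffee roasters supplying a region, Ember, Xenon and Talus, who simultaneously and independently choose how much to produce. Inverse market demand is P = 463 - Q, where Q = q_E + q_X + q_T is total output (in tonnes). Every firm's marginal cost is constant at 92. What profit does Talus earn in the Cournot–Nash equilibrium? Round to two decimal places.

A representative firm's profit is π_i = q_i(463 - Q) - 92q_i.
First-order condition (treating rivals' output as given): 371 - 2q_i - Σ_{j≠i} q_j = 0.
By symmetry each firm produces the same amount; substituting Σ_{j≠i} q_j = 2q_i yields q_i = 371/4.
Price P = 463 - 1113/4 = 739/4.
Talus's profit: (739/4 - 92)·(371/4) = 8602.5625.

8602.56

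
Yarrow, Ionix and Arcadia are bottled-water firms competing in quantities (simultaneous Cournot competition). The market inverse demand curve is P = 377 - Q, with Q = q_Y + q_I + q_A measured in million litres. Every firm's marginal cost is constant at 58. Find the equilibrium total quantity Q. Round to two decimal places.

A representative firm's profit is π_i = q_i(377 - Q) - 58q_i.
Setting ∂π_i/∂q_i = 0 with rivals' quantities fixed: 319 - 2q_i - Σ_{j≠i} q_j = 0.
By symmetry each firm produces the same amount; substituting Σ_{j≠i} q_j = 2q_i yields q_i = 319/4.
Total output Q = 319/4 + 319/4 + 319/4 = 957/4.

239.25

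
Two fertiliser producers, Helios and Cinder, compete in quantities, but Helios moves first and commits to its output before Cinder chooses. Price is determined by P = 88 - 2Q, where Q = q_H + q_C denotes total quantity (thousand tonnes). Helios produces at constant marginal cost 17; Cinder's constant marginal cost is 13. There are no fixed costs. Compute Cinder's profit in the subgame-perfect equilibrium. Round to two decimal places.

Solve by backward induction. Given q_H, the follower Cinder maximises π_C = (88 - 2q_H - 2q_C)q_C - 13q_C.
Setting the follower's marginal profit to zero, 75 - 2q_H - 4q_C = 0, i.e. q_C = (75 - 2q_H)/4.
The leader anticipates this reaction. Substituting into P = 88 - 2Q gives P = 101/2 - q_H, so π_H = (101/2 - q_H)q_H - 17q_H.
The leader's first-order condition 67/2 - 2q_H = 0 yields q_H = 67/4.
Then q_C = (75 - 2·(67/4))/4 = 83/8.
Price P = 88 - 2·(217/8) = 135/4.
Cinder's profit: (135/4 - 13)·(83/8) = 215.2813.

215.28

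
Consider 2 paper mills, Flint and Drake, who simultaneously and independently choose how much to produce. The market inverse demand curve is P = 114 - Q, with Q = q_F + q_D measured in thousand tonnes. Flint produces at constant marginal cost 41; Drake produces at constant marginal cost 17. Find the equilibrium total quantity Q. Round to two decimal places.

Flint's profit: π_F = (114 - Q)q_F - (41q_F). Setting ∂π_F/∂q_F = 0: 73 - 2q_F - (q_D) = 0.
Drake's first-order condition: 97 - 2q_D - (q_F) = 0.
Best responses: q_F = (73 - q_D)/2, q_D = (97 - q_F)/2.
Solving the pair: q_F = 49/3, q_D = 121/3.
Total output Q = 49/3 + 121/3 = 170/3.

56.67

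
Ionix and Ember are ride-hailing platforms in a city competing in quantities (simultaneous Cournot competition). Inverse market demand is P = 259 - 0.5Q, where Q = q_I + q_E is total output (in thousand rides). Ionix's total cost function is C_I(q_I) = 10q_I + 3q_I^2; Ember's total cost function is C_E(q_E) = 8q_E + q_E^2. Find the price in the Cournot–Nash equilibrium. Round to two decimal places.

204.69

Ionix's profit: π_I = (259 - 0.5Q)q_I - (10q_I + 3q_I²). Setting ∂π_I/∂q_I = 0: 249 - 7q_I - (1/2)(q_E) = 0.
Ember's first-order condition: 251 - 3q_E - (1/2)(q_I) = 0.
So q_I = (249 - (1/2)q_E)/7 and q_E = (251 - (1/2)q_I)/3.
Substituting one into the other gives q_I = 29.9518 and q_E = 78.6747.
Total output Q = 108.6265, so price P = 259 - (1/2)·108.6265 = 204.6867.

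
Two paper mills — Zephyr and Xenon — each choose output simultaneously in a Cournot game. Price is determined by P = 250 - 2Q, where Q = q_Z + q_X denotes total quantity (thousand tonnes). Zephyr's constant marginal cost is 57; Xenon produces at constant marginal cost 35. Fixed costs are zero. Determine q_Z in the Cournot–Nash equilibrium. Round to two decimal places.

28.50

Zephyr's profit: π_Z = (250 - 2Q)q_Z - (57q_Z). Setting ∂π_Z/∂q_Z = 0: 193 - 4q_Z - 2(q_X) = 0.
Xenon's first-order condition: 215 - 4q_X - 2(q_Z) = 0.
Best responses: q_Z = (193 - 2q_X)/4, q_X = (215 - 2q_Z)/4.
Solving the pair: q_Z = 57/2, q_X = 79/2.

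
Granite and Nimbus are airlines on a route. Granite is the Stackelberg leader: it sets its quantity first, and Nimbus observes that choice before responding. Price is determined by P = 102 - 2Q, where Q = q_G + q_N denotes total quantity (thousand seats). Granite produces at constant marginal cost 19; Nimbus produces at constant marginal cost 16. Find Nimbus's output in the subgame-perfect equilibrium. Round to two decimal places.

The follower Nimbus best-responds to any q_G: π_N = (102 - 2Q)q_N - 16q_N.
Follower FOC: 86 - 2q_G - 4q_N = 0, so q_N(q_G) = (86 - 2q_G)/4.
Granite substitutes q_N(q_G) into its own profit: π_G = q_G(102 - 2q_G - (86 - 2q_G)/2) - 19q_G = (59 - q_G)q_G - 19q_G.
Maximising: ∂π_G/∂q_G = 40 - 2q_G = 0, giving q_G = 20.
Then q_N = (86 - 2·20)/4 = 23/2.

11.50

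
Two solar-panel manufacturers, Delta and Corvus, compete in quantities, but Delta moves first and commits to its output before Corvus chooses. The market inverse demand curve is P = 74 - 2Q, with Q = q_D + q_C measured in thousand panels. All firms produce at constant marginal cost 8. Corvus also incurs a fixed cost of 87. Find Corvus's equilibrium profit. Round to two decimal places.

49.13

The follower Corvus best-responds to any q_D: π_C = (74 - 2Q)q_C - 8q_C.
Setting the follower's marginal profit to zero, 66 - 2q_D - 4q_C = 0, i.e. q_C = (66 - 2q_D)/4.
Delta substitutes q_C(q_D) into its own profit: π_D = q_D(74 - 2q_D - (66 - 2q_D)/2) - 8q_D = (41 - q_D)q_D - 8q_D.
Maximising: ∂π_D/∂q_D = 33 - 2q_D = 0, giving q_D = 33/2.
Then q_C = (66 - 2·(33/2))/4 = 33/4.
Price P = 74 - 2·(99/4) = 49/2.
Corvus's profit: (49/2 - 8)·(33/4) - 87 = 393/8.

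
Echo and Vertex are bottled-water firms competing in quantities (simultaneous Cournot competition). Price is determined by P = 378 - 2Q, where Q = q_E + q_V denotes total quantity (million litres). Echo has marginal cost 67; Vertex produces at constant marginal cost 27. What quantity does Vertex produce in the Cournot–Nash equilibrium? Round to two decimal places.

Echo's profit: π_E = (378 - 2Q)q_E - (67q_E). Setting ∂π_E/∂q_E = 0: 311 - 4q_E - 2(q_V) = 0.
Vertex's first-order condition: 351 - 4q_V - 2(q_E) = 0.
So q_E = (311 - 2q_V)/4 and q_V = (351 - 2q_E)/4.
Solving the pair: q_E = 271/6, q_V = 391/6.

65.17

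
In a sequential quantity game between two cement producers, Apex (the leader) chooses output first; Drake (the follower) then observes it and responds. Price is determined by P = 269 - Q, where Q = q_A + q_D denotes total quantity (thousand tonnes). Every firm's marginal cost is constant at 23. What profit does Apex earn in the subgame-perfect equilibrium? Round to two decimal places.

Solve by backward induction. Given q_A, the follower Drake maximises π_D = (269 - q_A - q_D)q_D - 23q_D.
Follower FOC: 246 - q_A - 2q_D = 0, so q_D(q_A) = (246 - q_A)/2.
The leader anticipates this reaction. Substituting into P = 269 - Q gives P = 146 - (1/2)q_A, so π_A = (146 - (1/2)q_A)q_A - 23q_A.
The leader's first-order condition 123 - q_A = 0 yields q_A = 123.
Then q_D = (246 - 123)/2 = 123/2.
Price P = 269 - 369/2 = 169/2.
Apex's profit: (169/2 - 23)·123 = 7564.5000.

7564.50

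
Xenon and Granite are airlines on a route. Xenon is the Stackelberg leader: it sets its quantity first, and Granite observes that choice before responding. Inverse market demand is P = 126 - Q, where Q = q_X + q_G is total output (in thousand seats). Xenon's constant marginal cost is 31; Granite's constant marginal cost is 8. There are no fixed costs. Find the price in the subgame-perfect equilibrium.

The follower Granite best-responds to any q_X: π_G = (126 - Q)q_G - 8q_G.
Setting the follower's marginal profit to zero, 118 - q_X - 2q_G = 0, i.e. q_G = (118 - q_X)/2.
Xenon substitutes q_G(q_X) into its own profit: π_X = q_X(126 - q_X - (118 - q_X)/2) - 31q_X = (67 - (1/2)q_X)q_X - 31q_X.
Leader FOC: 36 - q_X = 0, so q_X = 36.
Then q_G = (118 - 36)/2 = 41.
Total output Q = 77, so price P = 126 - 77 = 49.

49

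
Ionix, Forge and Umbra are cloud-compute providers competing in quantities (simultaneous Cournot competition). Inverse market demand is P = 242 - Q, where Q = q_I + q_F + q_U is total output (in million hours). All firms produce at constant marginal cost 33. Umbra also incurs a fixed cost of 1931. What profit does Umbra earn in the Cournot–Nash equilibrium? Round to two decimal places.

799.06

A representative firm's profit is π_i = q_i(242 - Q) - 33q_i.
First-order condition (treating rivals' output as given): 209 - 2q_i - Σ_{j≠i} q_j = 0.
By symmetry each firm produces the same amount; substituting Σ_{j≠i} q_j = 2q_i yields q_i = 209/4.
Price P = 242 - 627/4 = 341/4.
Umbra's profit: (341/4 - 33)·(209/4) - 1931 = 799.0625.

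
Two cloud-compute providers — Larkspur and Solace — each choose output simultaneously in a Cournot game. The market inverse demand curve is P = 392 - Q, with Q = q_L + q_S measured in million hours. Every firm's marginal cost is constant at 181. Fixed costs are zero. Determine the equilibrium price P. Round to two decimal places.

Each firm earns π_i = (392 - Q)q_i - 181q_i.
First-order condition (treating rivals' output as given): 211 - 2q_i - q_j = 0.
By symmetry each firm produces the same amount; substituting q_j = q_i yields q_i = 211/3.
Total output Q = 422/3, so price P = 392 - 422/3 = 754/3.

251.33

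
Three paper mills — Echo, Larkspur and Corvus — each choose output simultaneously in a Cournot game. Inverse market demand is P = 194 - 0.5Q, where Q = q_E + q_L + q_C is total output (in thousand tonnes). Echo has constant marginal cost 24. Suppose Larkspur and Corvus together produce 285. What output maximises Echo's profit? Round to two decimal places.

With rivals' combined output fixed at 285, Echo's profit is π_E = (194 - (1/2)·285 - (1/2)q_E)q_E - (24q_E) = (103/2 - (1/2)q_E)q_E - (24q_E).
∂π_E/∂q_E = 55/2 - q_E = 0, so q_E = 55/2.

27.50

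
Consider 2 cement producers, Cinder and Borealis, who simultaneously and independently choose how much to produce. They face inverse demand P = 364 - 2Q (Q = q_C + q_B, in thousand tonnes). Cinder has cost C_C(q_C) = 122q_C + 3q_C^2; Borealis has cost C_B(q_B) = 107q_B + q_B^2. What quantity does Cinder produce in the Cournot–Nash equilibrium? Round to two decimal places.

16.75

Cinder's profit: π_C = (364 - 2Q)q_C - (122q_C + 3q_C²). Setting ∂π_C/∂q_C = 0: 242 - 10q_C - 2(q_B) = 0.
Borealis's first-order condition: 257 - 6q_B - 2(q_C) = 0.
Rearranging gives the reaction functions q_C = (242 - 2q_B)/10 and q_B = (257 - 2q_C)/6.
Substituting one into the other gives q_C = 67/4 and q_B = 149/4.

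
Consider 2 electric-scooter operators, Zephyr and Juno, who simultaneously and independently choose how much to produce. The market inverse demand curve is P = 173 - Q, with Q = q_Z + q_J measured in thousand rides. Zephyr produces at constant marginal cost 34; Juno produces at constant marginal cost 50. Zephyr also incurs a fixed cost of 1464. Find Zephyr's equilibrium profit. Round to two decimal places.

1205.44

Zephyr's profit: π_Z = (173 - Q)q_Z - (34q_Z). Setting ∂π_Z/∂q_Z = 0: 139 - 2q_Z - (q_J) = 0.
Juno's first-order condition: 123 - 2q_J - (q_Z) = 0.
So q_Z = (139 - q_J)/2 and q_J = (123 - q_Z)/2.
Substituting one into the other gives q_Z = 155/3 and q_J = 107/3.
Price P = 173 - 262/3 = 257/3.
Zephyr's profit: (257/3 - 34)·(155/3) - 1464 = 1205.4444.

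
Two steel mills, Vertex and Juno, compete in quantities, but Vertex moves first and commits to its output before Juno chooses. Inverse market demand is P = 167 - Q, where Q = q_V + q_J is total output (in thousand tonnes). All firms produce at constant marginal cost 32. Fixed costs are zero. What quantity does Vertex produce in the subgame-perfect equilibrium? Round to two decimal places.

67.50

Solve by backward induction. Given q_V, the follower Juno maximises π_J = (167 - q_V - q_J)q_J - 32q_J.
Follower FOC: 135 - q_V - 2q_J = 0, so q_J(q_V) = (135 - q_V)/2.
The leader anticipates this reaction. Substituting into P = 167 - Q gives P = 199/2 - (1/2)q_V, so π_V = (199/2 - (1/2)q_V)q_V - 32q_V.
The leader's first-order condition 135/2 - q_V = 0 yields q_V = 135/2.
Then q_J = (135 - 135/2)/2 = 135/4.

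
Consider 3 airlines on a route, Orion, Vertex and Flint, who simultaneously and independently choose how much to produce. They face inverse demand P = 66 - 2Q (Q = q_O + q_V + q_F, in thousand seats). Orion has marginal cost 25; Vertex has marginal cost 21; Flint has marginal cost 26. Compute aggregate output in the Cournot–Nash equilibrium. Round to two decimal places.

Orion's profit: π_O = (66 - 2Q)q_O - (25q_O). Setting ∂π_O/∂q_O = 0: 41 - 4q_O - 2(q_V + q_F) = 0.
Vertex's first-order condition: 45 - 4q_V - 2(q_O + q_F) = 0.
Flint's first-order condition: 40 - 4q_F - 2(q_O + q_V) = 0.
Summing all 3 equations gives 126 − 8Q = 0, hence Q = 63/4.
Back-substituting: q_O = (41 − 63/2)/2 = 19/4, q_V = (45 − 63/2)/2 = 27/4, q_F = (40 − 63/2)/2 = 17/4.
Total output Q = 19/4 + 27/4 + 17/4 = 63/4.

15.75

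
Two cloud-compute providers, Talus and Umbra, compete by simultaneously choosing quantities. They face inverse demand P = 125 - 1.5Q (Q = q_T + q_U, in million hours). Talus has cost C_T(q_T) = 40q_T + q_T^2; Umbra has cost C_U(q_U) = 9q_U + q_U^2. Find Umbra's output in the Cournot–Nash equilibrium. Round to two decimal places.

19.89

Talus's profit: π_T = (125 - 1.5Q)q_T - (40q_T + q_T²). Setting ∂π_T/∂q_T = 0: 85 - 5q_T - (3/2)(q_U) = 0.
Umbra's first-order condition: 116 - 5q_U - (3/2)(q_T) = 0.
Rearranging gives the reaction functions q_T = (85 - (3/2)q_U)/5 and q_U = (116 - (3/2)q_T)/5.
Substituting one into the other gives q_T = 1004/91 and q_U = 1810/91.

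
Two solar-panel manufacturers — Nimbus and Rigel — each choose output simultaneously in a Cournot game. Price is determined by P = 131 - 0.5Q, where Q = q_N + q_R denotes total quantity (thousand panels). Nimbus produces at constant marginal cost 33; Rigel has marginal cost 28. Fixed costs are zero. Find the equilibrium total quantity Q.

Nimbus's profit: π_N = (131 - 0.5Q)q_N - (33q_N). Setting ∂π_N/∂q_N = 0: 98 - q_N - (1/2)(q_R) = 0.
Rigel's first-order condition: 103 - q_R - (1/2)(q_N) = 0.
Best responses: q_N = (98 - (1/2)q_R), q_R = (103 - (1/2)q_N).
Solving the pair: q_N = 62, q_R = 72.
Total output Q = 62 + 72 = 134.

134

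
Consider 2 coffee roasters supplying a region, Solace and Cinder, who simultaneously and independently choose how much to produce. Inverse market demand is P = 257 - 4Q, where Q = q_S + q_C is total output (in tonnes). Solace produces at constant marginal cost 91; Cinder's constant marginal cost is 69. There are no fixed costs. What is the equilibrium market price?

Solace's profit: π_S = (257 - 4Q)q_S - (91q_S). Setting ∂π_S/∂q_S = 0: 166 - 8q_S - 4(q_C) = 0.
Cinder's first-order condition: 188 - 8q_C - 4(q_S) = 0.
So q_S = (166 - 4q_C)/8 and q_C = (188 - 4q_S)/8.
Solving the pair: q_S = 12, q_C = 35/2.
Total output Q = 59/2, so price P = 257 - 4·(59/2) = 139.

139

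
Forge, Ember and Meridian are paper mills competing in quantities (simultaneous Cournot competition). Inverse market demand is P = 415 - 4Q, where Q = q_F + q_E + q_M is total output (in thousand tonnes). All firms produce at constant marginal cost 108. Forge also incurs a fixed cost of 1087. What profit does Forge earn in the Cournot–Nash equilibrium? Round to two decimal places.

A representative firm's profit is π_i = q_i(415 - 4Q) - 108q_i.
First-order condition (treating rivals' output as given): 307 - 8q_i - 4·Σ_{j≠i} q_j = 0.
By symmetry each firm produces the same amount; substituting Σ_{j≠i} q_j = 2q_i yields q_i = 307/16.
Price P = 415 - 4·(921/16) = 739/4.
Forge's profit: (739/4 - 108)·(307/16) - 1087 = 385.6406.

385.64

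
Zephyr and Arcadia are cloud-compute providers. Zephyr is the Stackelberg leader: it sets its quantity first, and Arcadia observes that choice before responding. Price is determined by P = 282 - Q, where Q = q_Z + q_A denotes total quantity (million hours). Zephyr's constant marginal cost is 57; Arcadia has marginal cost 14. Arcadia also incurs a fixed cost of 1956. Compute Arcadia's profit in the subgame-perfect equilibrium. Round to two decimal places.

Solve by backward induction. Given q_Z, the follower Arcadia maximises π_A = (282 - q_Z - q_A)q_A - 14q_A.
∂π_A/∂q_A = 268 - q_Z - 2q_A = 0 gives the reaction function q_A = (268 - q_Z)/2.
The leader anticipates this reaction. Substituting into P = 282 - Q gives P = 148 - (1/2)q_Z, so π_Z = (148 - (1/2)q_Z)q_Z - 57q_Z.
Leader FOC: 91 - q_Z = 0, so q_Z = 91.
Then q_A = (268 - 91)/2 = 177/2.
Price P = 282 - 359/2 = 205/2.
Arcadia's profit: (205/2 - 14)·(177/2) - 1956 = 5876.2500.

5876.25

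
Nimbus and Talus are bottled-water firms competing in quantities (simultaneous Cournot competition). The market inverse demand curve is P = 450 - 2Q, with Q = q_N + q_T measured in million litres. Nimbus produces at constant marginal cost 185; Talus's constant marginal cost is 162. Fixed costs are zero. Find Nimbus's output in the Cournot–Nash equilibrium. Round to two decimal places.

Nimbus's profit: π_N = (450 - 2Q)q_N - (185q_N). Setting ∂π_N/∂q_N = 0: 265 - 4q_N - 2(q_T) = 0.
Talus's profit: π_T = (450 - 2Q)q_T - (162q_T). Setting ∂π_T/∂q_T = 0: 288 - 4q_T - 2(q_N) = 0.
Rearranging gives the reaction functions q_N = (265 - 2q_T)/4 and q_T = (288 - 2q_N)/4.
Substituting one into the other gives q_N = 121/3 and q_T = 311/6.

40.33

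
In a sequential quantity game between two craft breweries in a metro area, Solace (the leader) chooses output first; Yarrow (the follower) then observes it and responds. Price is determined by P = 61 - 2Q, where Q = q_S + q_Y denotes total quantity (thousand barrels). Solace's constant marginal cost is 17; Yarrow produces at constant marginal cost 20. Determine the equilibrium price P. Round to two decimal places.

28.75

Solve by backward induction. Given q_S, the follower Yarrow maximises π_Y = (61 - 2q_S - 2q_Y)q_Y - 20q_Y.
Follower FOC: 41 - 2q_S - 4q_Y = 0, so q_Y(q_S) = (41 - 2q_S)/4.
The leader anticipates this reaction. Substituting into P = 61 - 2Q gives P = 81/2 - q_S, so π_S = (81/2 - q_S)q_S - 17q_S.
Maximising: ∂π_S/∂q_S = 47/2 - 2q_S = 0, giving q_S = 47/4.
Then q_Y = (41 - 2·(47/4))/4 = 35/8.
Total output Q = 129/8, so price P = 61 - 2·(129/8) = 115/4.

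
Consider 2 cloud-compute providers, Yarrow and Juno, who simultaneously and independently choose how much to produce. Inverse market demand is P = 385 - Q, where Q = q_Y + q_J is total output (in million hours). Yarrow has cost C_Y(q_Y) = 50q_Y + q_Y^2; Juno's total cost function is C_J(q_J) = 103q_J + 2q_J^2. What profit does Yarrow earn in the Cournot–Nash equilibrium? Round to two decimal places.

11289.16

Yarrow's profit: π_Y = (385 - Q)q_Y - (50q_Y + q_Y²). Setting ∂π_Y/∂q_Y = 0: 335 - 4q_Y - (q_J) = 0.
Juno's profit: π_J = (385 - Q)q_J - (103q_J + 2q_J²). Setting ∂π_J/∂q_J = 0: 282 - 6q_J - (q_Y) = 0.
Rearranging gives the reaction functions q_Y = (335 - q_J)/4 and q_J = (282 - q_Y)/6.
Solving the pair: q_Y = 1728/23, q_J = 793/23.
Price P = 385 - 109.6087 = 275.3913.
Yarrow's profit: 275.3913·(1728/23) - 50·(1728/23) - (1728/23)² = 11289.1645.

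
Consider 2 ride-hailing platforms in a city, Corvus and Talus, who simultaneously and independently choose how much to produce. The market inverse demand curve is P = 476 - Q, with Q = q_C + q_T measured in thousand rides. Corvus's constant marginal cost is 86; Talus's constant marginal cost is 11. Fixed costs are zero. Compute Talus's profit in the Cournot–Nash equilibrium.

32400

Corvus's profit: π_C = (476 - Q)q_C - (86q_C). Setting ∂π_C/∂q_C = 0: 390 - 2q_C - (q_T) = 0.
Talus's profit: π_T = (476 - Q)q_T - (11q_T). Setting ∂π_T/∂q_T = 0: 465 - 2q_T - (q_C) = 0.
Rearranging gives the reaction functions q_C = (390 - q_T)/2 and q_T = (465 - q_C)/2.
Substituting one into the other gives q_C = 105 and q_T = 180.
Price P = 476 - 285 = 191.
Talus's profit: (191 - 11)·180 = 32400.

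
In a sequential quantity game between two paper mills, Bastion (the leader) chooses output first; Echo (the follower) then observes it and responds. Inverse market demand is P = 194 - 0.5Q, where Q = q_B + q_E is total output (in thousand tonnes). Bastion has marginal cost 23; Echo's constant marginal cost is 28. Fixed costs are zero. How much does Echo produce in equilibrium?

Solve by backward induction. Given q_B, the follower Echo maximises π_E = (194 - (1/2)q_B - (1/2)q_E)q_E - 28q_E.
Follower FOC: 166 - (1/2)q_B - q_E = 0, so q_E(q_B) = (166 - (1/2)q_B).
The leader anticipates this reaction. Substituting into P = 194 - 0.5Q gives P = 111 - (1/4)q_B, so π_B = (111 - (1/4)q_B)q_B - 23q_B.
Maximising: ∂π_B/∂q_B = 88 - (1/2)q_B = 0, giving q_B = 176.
Then q_E = (166 - (1/2)·176) = 78.

78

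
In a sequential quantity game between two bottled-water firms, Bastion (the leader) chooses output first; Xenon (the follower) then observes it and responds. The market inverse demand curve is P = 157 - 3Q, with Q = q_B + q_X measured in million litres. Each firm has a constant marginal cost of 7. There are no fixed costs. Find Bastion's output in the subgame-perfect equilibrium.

The follower Xenon best-responds to any q_B: π_X = (157 - 3Q)q_X - 7q_X.
Setting the follower's marginal profit to zero, 150 - 3q_B - 6q_X = 0, i.e. q_X = (150 - 3q_B)/6.
The leader anticipates this reaction. Substituting into P = 157 - 3Q gives P = 82 - (3/2)q_B, so π_B = (82 - (3/2)q_B)q_B - 7q_B.
Maximising: ∂π_B/∂q_B = 75 - 3q_B = 0, giving q_B = 25.
Then q_X = (150 - 3·25)/6 = 25/2.

25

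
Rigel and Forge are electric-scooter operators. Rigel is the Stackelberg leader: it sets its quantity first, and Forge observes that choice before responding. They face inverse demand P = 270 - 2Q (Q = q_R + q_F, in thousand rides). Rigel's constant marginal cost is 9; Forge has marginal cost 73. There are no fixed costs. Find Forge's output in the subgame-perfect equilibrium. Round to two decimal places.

8.63

Solve by backward induction. Given q_R, the follower Forge maximises π_F = (270 - 2q_R - 2q_F)q_F - 73q_F.
Follower FOC: 197 - 2q_R - 4q_F = 0, so q_F(q_R) = (197 - 2q_R)/4.
The leader anticipates this reaction. Substituting into P = 270 - 2Q gives P = 343/2 - q_R, so π_R = (343/2 - q_R)q_R - 9q_R.
The leader's first-order condition 325/2 - 2q_R = 0 yields q_R = 325/4.
Then q_F = (197 - 2·(325/4))/4 = 69/8.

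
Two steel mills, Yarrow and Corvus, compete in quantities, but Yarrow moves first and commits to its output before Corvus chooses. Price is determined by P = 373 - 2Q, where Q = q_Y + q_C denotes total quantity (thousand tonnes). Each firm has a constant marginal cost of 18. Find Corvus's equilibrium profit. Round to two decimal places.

The follower Corvus best-responds to any q_Y: π_C = (373 - 2Q)q_C - 18q_C.
∂π_C/∂q_C = 355 - 2q_Y - 4q_C = 0 gives the reaction function q_C = (355 - 2q_Y)/4.
Yarrow substitutes q_C(q_Y) into its own profit: π_Y = q_Y(373 - 2q_Y - (355 - 2q_Y)/2) - 18q_Y = (391/2 - q_Y)q_Y - 18q_Y.
Maximising: ∂π_Y/∂q_Y = 355/2 - 2q_Y = 0, giving q_Y = 355/4.
Then q_C = (355 - 2·(355/4))/4 = 355/8.
Price P = 373 - 2·(1065/8) = 427/4.
Corvus's profit: (427/4 - 18)·(355/8) = 3938.2813.

3938.28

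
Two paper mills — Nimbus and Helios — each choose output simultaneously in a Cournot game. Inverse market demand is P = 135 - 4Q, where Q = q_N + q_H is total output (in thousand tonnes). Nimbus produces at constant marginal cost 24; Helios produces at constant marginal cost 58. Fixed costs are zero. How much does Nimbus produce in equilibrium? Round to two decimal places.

Nimbus's profit: π_N = (135 - 4Q)q_N - (24q_N). Setting ∂π_N/∂q_N = 0: 111 - 8q_N - 4(q_H) = 0.
Helios's profit: π_H = (135 - 4Q)q_H - (58q_H). Setting ∂π_H/∂q_H = 0: 77 - 8q_H - 4(q_N) = 0.
Best responses: q_N = (111 - 4q_H)/8, q_H = (77 - 4q_N)/8.
Solving the pair: q_N = 145/12, q_H = 43/12.

12.08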